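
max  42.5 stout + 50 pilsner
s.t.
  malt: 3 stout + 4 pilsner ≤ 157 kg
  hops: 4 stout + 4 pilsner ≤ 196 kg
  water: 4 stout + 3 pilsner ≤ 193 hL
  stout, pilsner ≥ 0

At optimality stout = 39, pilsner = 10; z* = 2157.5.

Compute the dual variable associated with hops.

At the optimum: malt uses 157 of 157 (binding); hops uses 196 of 196 (binding); water uses 186 of 193 (slack = 7).
By complementary slackness, y = 0 for the non-binding constraint.
From A_Bᵀ y = c: 3·y_malt + 4·y_hops = 42.5; 4·y_malt + 4·y_hops = 50.
→ y_malt = 7.5 and y_hops = 5.
Shadow price of hops = 5.

5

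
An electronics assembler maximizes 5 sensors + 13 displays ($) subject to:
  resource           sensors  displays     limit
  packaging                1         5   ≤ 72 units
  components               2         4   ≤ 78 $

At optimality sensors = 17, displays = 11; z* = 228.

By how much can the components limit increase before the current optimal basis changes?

Binding constraints: packaging, components. The basis is B = [[1,5],[2,4]] with det -6.
Per unit increase in components, x* moves by d = (0.8333, -0.1667).
The basis stays optimal until displays reaches 0; allowable increase = 66 $.

66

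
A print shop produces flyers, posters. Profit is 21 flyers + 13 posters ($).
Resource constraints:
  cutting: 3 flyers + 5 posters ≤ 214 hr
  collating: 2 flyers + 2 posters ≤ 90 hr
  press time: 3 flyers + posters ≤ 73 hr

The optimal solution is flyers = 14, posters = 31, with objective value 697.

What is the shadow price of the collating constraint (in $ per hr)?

4.5

At the optimum: cutting uses 197 of 214 (slack = 17); collating uses 90 of 90 (binding); press time uses 73 of 73 (binding).
Slack constraints have shadow price 0 (complementary slackness).
From A_Bᵀ y = c: 2·y_collating + 3·y_press time = 21; 2·y_collating + 1·y_press time = 13.
This yields shadow prices y_collating = 4.5, y_press time = 4.
Shadow price of collating = 4.5.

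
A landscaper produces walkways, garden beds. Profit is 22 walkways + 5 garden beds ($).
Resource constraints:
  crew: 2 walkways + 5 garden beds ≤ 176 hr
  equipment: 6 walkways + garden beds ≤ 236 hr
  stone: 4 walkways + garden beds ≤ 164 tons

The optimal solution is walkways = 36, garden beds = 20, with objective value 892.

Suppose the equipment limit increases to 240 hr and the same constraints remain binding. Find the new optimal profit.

Check each constraint at x*: crew 172/176 (slack 4); equipment 236/236 (tight); stone 164/164 (tight).
Since crew is not tight, its dual is 0.
The binding rows give the dual system: 6·y_equipment + 4·y_stone = 22 and 1·y_equipment + 1·y_stone = 5.
Solving: y_equipment = 1, y_stone = 4.
Δz = y_equipment·Δb = 1 × (4) = 4, so new z* = 892 + 4 = 896.

896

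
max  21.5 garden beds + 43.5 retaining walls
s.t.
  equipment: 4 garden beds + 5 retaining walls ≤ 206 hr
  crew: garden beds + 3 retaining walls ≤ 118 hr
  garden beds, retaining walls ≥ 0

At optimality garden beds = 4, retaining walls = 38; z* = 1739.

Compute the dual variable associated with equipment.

Check each constraint at x*: equipment 206/206 (tight); crew 118/118 (tight).
From A_Bᵀ y = c: 4·y_equipment + 1·y_crew = 21.5; 5·y_equipment + 3·y_crew = 43.5.
Solving: y_equipment = 3, y_crew = 9.5.
Shadow price of equipment = 3.

3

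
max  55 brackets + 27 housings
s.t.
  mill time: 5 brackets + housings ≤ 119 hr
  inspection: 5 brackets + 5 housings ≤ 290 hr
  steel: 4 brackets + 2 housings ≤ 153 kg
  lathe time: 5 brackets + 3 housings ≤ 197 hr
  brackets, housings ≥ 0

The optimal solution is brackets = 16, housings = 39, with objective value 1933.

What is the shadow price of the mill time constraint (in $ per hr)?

3

At the optimum: mill time uses 119 of 119 (binding); inspection uses 275 of 290 (slack = 15); steel uses 142 of 153 (slack = 11); lathe time uses 197 of 197 (binding).
By complementary slackness, y = 0 for the non-binding constraints.
From A_Bᵀ y = c: 5·y_mill time + 5·y_lathe time = 55; 1·y_mill time + 3·y_lathe time = 27.
→ y_mill time = 3 and y_lathe time = 8.
Shadow price of mill time = 3.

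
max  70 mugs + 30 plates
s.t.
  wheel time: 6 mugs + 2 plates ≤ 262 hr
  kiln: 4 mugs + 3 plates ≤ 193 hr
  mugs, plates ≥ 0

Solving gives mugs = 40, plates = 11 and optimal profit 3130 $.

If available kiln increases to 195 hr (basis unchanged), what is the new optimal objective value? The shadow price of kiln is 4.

Δb = 2, so new z* = 3130 + (4)·(2) = 3130 + 8 = 3138.

3138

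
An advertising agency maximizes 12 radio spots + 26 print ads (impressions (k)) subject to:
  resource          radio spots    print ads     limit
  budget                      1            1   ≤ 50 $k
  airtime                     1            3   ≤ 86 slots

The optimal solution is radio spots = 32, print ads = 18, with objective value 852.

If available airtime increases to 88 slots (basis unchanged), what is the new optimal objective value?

Check each constraint at x*: budget 50/50 (tight); airtime 86/86 (tight).
Dual feasibility on the basic columns requires 1·y_budget + 1·y_airtime = 12, 1·y_budget + 3·y_airtime = 26.
Solving: y_budget = 5, y_airtime = 7.
Δz = y_airtime·Δb = 7 × (2) = 14, so new z* = 852 + 14 = 866.

866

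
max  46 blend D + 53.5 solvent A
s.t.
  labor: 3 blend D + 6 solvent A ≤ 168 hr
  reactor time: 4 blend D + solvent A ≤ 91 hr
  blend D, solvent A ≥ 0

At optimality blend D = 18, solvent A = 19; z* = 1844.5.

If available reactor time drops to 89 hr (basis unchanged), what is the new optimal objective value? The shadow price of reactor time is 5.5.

1833.5

Δb = -2, so new z* = 1844.5 + (5.5)·(-2) = 1844.5 − 11 = 1833.5.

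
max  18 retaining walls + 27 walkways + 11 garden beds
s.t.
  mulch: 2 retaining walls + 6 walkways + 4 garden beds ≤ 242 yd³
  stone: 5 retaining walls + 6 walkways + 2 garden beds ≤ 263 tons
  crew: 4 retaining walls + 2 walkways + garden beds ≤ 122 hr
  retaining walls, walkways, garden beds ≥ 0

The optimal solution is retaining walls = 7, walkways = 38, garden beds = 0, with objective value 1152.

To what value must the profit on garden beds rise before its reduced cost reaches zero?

12

At the optimum: mulch uses 242 of 242 (binding); stone uses 263 of 263 (binding); crew uses 104 of 122 (slack = 18).
By complementary slackness, y = 0 for the non-binding constraint.
From A_Bᵀ y = c: 2·y_mulch + 5·y_stone = 18; 6·y_mulch + 6·y_stone = 27.
Solving: y_mulch = 1.5, y_stone = 3.
garden beds enters the basis when its profit ≥ yᵀa₃ = 1.5·4 + 3·2 = 12.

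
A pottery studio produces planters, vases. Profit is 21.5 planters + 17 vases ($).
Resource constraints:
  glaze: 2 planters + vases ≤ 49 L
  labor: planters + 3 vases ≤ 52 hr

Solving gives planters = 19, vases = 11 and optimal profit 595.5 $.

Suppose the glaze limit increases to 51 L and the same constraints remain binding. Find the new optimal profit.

Check each constraint at x*: glaze 49/49 (tight); labor 52/52 (tight).
The binding rows give the dual system: 2·y_glaze + 1·y_labor = 21.5 and 1·y_glaze + 3·y_labor = 17.
Solving: y_glaze = 9.5, y_labor = 2.5.
Δz = y_glaze·Δb = 9.5 × (2) = 19, so new z* = 595.5 + 19 = 614.5.

614.5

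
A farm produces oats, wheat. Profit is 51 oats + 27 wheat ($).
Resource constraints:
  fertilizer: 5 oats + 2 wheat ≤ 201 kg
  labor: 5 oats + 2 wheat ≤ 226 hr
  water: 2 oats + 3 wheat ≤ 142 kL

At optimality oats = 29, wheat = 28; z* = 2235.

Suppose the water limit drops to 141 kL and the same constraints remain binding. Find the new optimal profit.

At the optimum: fertilizer uses 201 of 201 (binding); labor uses 201 of 226 (slack = 25); water uses 142 of 142 (binding).
Since labor is not tight, its dual is 0.
From A_Bᵀ y = c: 5·y_fertilizer + 2·y_water = 51; 2·y_fertilizer + 3·y_water = 27.
This yields shadow prices y_fertilizer = 9, y_water = 3.
Δz = y_water·Δb = 3 × (-1) = -3, so new z* = 2235 − 3 = 2232.

2232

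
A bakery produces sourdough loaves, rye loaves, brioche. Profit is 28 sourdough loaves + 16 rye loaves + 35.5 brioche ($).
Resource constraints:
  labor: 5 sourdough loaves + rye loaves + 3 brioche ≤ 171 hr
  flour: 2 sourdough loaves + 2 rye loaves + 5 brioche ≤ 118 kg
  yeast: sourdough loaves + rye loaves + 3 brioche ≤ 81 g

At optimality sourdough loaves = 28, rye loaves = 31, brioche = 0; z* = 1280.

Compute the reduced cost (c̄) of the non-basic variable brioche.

At the optimum: labor uses 171 of 171 (binding); flour uses 118 of 118 (binding); yeast uses 59 of 81 (slack = 22).
By complementary slackness, y = 0 for the non-binding constraint.
The binding rows give the dual system: 5·y_labor + 2·y_flour = 28 and 1·y_labor + 2·y_flour = 16.
Solving: y_labor = 3, y_flour = 6.5.
Reduced cost of brioche: c₃ − yᵀa₃ = 35.5 − (3·3 + 6.5·5) = 35.5 − 41.5 = -6.

-6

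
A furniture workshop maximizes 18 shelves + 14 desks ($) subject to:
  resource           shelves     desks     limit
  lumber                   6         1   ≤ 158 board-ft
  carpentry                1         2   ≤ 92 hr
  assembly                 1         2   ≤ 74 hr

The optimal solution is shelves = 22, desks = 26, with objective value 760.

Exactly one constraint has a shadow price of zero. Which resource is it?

lumber: 158/158 (binding)
carpentry: 74/92 (slack 18)
assembly: 74/74 (binding)
By complementary slackness, a constraint with positive slack has shadow price 0 → carpentry.

carpentry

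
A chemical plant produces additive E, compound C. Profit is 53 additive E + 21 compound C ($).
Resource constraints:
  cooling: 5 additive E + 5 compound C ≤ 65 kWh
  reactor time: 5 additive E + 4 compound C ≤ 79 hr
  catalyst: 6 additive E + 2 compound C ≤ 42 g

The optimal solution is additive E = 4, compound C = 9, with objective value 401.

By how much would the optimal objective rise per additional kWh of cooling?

1

Check each constraint at x*: cooling 65/65 (tight); reactor time 56/79 (slack 23); catalyst 42/42 (tight).
Slack constraints have shadow price 0 (complementary slackness).
The binding rows give the dual system: 5·y_cooling + 6·y_catalyst = 53 and 5·y_cooling + 2·y_catalyst = 21.
Solving: y_cooling = 1, y_catalyst = 8.
Shadow price of cooling = 1.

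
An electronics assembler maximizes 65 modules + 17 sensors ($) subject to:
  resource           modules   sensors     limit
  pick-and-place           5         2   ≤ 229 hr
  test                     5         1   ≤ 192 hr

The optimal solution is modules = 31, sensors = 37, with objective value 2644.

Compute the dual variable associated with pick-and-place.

4

Check each constraint at x*: pick-and-place 229/229 (tight); test 192/192 (tight).
Dual feasibility on the basic columns requires 5·y_pick-and-place + 5·y_test = 65, 2·y_pick-and-place + 1·y_test = 17.
→ y_pick-and-place = 4 and y_test = 9.
Shadow price of pick-and-place = 4.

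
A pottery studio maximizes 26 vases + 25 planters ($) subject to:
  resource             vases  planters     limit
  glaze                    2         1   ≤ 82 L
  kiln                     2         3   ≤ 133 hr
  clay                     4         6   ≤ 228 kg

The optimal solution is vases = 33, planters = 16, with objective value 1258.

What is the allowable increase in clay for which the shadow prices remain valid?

Binding constraints: glaze, clay. The basis is B = [[2,1],[4,6]] with det 8.
Per unit increase in clay, x* moves by d = (-0.125, 0.25).
The basis stays optimal until kiln becomes binding; allowable increase = 38 kg.

38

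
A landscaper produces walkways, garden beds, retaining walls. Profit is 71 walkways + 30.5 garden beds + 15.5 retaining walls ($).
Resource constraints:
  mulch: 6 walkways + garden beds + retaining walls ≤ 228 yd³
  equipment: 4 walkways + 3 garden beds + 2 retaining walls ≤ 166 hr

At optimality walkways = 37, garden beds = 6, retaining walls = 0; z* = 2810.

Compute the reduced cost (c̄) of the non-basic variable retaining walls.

-7

At the optimum: mulch uses 228 of 228 (binding); equipment uses 166 of 166 (binding).
The binding rows give the dual system: 6·y_mulch + 4·y_equipment = 71 and 1·y_mulch + 3·y_equipment = 30.5.
→ y_mulch = 6.5 and y_equipment = 8.
Reduced cost of retaining walls: c₃ − yᵀa₃ = 15.5 − (6.5·1 + 8·2) = 15.5 − 22.5 = -7.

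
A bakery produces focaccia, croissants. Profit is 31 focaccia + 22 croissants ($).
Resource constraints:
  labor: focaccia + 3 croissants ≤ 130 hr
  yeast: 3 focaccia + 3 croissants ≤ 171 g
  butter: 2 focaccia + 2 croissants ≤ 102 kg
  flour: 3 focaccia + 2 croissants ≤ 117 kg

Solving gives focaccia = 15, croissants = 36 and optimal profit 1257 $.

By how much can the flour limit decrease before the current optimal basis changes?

Binding constraints: butter, flour. The basis is B = [[2,2],[3,2]] with det -2.
Per unit decrease in flour, x* moves by d = (-1, 1).
The basis stays optimal until labor becomes binding; allowable decrease = 3.5 kg.

3.5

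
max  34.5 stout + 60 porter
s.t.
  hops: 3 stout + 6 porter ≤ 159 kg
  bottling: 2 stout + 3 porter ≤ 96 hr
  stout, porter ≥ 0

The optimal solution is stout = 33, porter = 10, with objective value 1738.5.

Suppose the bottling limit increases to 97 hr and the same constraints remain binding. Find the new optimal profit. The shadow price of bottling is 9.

1747.5

Δb = 1, so new z* = 1738.5 + (9)·(1) = 1738.5 + 9 = 1747.5.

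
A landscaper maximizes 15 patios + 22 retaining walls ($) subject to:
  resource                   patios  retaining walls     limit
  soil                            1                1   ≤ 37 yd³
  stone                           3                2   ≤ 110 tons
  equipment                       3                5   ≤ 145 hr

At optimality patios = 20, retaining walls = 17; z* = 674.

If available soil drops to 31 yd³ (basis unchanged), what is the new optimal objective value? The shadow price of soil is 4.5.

Δb = -6, so new z* = 674 + (4.5)·(-6) = 674 − 27 = 647.

647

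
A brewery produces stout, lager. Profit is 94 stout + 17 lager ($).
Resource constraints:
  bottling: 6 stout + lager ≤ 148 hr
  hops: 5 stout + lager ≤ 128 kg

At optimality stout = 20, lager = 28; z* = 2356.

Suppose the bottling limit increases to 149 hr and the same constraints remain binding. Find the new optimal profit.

Both bottling and hops are binding at x*.
The binding rows give the dual system: 6·y_bottling + 5·y_hops = 94 and 1·y_bottling + 1·y_hops = 17.
→ y_bottling = 9 and y_hops = 8.
Δz = y_bottling·Δb = 9 × (1) = 9, so new z* = 2356 + 9 = 2365.

2365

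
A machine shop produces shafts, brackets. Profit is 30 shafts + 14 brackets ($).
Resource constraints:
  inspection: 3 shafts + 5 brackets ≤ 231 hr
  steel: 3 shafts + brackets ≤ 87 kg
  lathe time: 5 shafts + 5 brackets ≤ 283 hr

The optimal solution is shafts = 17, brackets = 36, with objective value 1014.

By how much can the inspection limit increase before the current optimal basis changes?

21.6

Binding constraints: inspection, steel. The basis is B = [[3,5],[3,1]] with det -12.
Per unit increase in inspection, x* moves by d = (-0.0833, 0.25).
The basis stays optimal until lathe time becomes binding; allowable increase = 21.6 hr.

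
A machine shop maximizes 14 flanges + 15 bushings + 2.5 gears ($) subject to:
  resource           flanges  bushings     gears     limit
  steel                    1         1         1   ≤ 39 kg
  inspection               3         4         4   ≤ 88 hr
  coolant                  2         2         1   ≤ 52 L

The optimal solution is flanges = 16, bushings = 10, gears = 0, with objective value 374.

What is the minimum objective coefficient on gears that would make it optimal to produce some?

Binding: inspection and coolant. Non-binding: steel (13 unused).
By complementary slackness, y = 0 for the non-binding constraint.
Dual feasibility on the basic columns requires 3·y_inspection + 2·y_coolant = 14, 4·y_inspection + 2·y_coolant = 15.
→ y_inspection = 1 and y_coolant = 5.5.
gears enters the basis when its profit ≥ yᵀa₃ = 1·4 + 5.5·1 = 9.5.

9.5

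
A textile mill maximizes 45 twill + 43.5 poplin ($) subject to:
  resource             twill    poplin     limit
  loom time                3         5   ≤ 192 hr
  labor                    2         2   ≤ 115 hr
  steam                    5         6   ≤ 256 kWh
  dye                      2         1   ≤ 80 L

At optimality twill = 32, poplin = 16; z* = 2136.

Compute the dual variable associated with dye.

7.5

Binding: steam and dye. Non-binding: loom time (16 unused), labor (19 unused).
Slack constraints have shadow price 0 (complementary slackness).
Dual feasibility on the basic columns requires 5·y_steam + 2·y_dye = 45, 6·y_steam + 1·y_dye = 43.5.
→ y_steam = 6 and y_dye = 7.5.
Shadow price of dye = 7.5.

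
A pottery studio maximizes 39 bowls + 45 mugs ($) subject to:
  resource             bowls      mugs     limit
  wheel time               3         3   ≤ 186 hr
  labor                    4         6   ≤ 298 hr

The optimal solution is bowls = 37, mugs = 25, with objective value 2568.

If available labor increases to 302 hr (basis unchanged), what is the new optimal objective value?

Both wheel time and labor are binding at x*.
Dual feasibility on the basic columns requires 3·y_wheel time + 4·y_labor = 39, 3·y_wheel time + 6·y_labor = 45.
This yields shadow prices y_wheel time = 9, y_labor = 3.
Δz = y_labor·Δb = 3 × (4) = 12, so new z* = 2568 + 12 = 2580.

2580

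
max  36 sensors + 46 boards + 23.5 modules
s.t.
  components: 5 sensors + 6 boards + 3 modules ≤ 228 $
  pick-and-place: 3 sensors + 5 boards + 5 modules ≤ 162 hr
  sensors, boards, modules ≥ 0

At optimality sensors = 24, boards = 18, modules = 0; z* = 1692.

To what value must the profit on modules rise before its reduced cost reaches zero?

At the optimum: components uses 228 of 228 (binding); pick-and-place uses 162 of 162 (binding).
From A_Bᵀ y = c: 5·y_components + 3·y_pick-and-place = 36; 6·y_components + 5·y_pick-and-place = 46.
Solving: y_components = 6, y_pick-and-place = 2.
modules enters the basis when its profit ≥ yᵀa₃ = 6·3 + 2·5 = 28.

28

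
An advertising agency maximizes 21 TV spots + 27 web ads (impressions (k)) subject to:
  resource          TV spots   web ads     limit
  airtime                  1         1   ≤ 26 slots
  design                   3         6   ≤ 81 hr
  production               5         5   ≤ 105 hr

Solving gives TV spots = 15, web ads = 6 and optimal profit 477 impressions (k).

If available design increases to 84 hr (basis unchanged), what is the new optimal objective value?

483

At the optimum: airtime uses 21 of 26 (slack = 5); design uses 81 of 81 (binding); production uses 105 of 105 (binding).
Since airtime is not tight, its dual is 0.
The binding rows give the dual system: 3·y_design + 5·y_production = 21 and 6·y_design + 5·y_production = 27.
This yields shadow prices y_design = 2, y_production = 3.
Δz = y_design·Δb = 2 × (3) = 6, so new z* = 477 + 6 = 483.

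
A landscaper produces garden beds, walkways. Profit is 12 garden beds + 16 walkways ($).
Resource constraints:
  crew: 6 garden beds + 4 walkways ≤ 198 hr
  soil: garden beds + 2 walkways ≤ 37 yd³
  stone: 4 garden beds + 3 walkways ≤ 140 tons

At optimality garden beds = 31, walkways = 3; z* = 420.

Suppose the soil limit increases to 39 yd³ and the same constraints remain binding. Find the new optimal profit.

432

At the optimum: crew uses 198 of 198 (binding); soil uses 37 of 37 (binding); stone uses 133 of 140 (slack = 7).
Slack constraints have shadow price 0 (complementary slackness).
From A_Bᵀ y = c: 6·y_crew + 1·y_soil = 12; 4·y_crew + 2·y_soil = 16.
Solving: y_crew = 1, y_soil = 6.
Δz = y_soil·Δb = 6 × (2) = 12, so new z* = 420 + 12 = 432.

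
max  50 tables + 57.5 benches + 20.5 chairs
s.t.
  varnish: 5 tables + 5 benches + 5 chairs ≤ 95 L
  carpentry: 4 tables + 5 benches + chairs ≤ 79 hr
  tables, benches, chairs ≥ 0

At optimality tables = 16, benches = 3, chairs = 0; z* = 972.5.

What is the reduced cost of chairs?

Check each constraint at x*: varnish 95/95 (tight); carpentry 79/79 (tight).
From A_Bᵀ y = c: 5·y_varnish + 4·y_carpentry = 50; 5·y_varnish + 5·y_carpentry = 57.5.
This yields shadow prices y_varnish = 4, y_carpentry = 7.5.
Reduced cost of chairs: c₃ − yᵀa₃ = 20.5 − (4·5 + 7.5·1) = 20.5 − 27.5 = -7.

-7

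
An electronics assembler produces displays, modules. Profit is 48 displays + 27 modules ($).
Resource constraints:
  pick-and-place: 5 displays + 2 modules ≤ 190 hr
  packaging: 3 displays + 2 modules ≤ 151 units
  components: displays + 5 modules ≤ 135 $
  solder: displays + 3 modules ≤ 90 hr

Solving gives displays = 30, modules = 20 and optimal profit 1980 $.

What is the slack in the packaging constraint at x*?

packaging used = 3·30 + 2·20 = 130; slack = 151 − 130 = 21.

21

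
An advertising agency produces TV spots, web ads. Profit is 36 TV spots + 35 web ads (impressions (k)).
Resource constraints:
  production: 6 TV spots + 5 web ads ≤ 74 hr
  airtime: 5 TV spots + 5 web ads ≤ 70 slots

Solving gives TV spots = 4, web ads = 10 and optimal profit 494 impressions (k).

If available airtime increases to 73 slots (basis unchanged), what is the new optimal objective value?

Check each constraint at x*: production 74/74 (tight); airtime 70/70 (tight).
Dual feasibility on the basic columns requires 6·y_production + 5·y_airtime = 36, 5·y_production + 5·y_airtime = 35.
→ y_production = 1 and y_airtime = 6.
Δz = y_airtime·Δb = 6 × (3) = 18, so new z* = 494 + 18 = 512.

512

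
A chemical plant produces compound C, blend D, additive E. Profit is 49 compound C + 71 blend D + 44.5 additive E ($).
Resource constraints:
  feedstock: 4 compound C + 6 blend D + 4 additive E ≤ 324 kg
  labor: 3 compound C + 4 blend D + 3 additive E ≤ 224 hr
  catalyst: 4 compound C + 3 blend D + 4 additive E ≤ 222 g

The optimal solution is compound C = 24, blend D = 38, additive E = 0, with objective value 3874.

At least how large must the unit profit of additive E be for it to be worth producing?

Check each constraint at x*: feedstock 324/324 (tight); labor 224/224 (tight); catalyst 210/222 (slack 12).
By complementary slackness, y = 0 for the non-binding constraint.
From A_Bᵀ y = c: 4·y_feedstock + 3·y_labor = 49; 6·y_feedstock + 4·y_labor = 71.
Solving: y_feedstock = 8.5, y_labor = 5.
additive E enters the basis when its profit ≥ yᵀa₃ = 8.5·4 + 5·3 = 49.

49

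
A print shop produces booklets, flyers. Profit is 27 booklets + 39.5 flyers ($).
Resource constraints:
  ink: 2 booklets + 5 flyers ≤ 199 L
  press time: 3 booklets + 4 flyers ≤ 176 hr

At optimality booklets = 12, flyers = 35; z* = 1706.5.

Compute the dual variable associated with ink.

1.5

Both ink and press time are binding at x*.
Dual feasibility on the basic columns requires 2·y_ink + 3·y_press time = 27, 5·y_ink + 4·y_press time = 39.5.
→ y_ink = 1.5 and y_press time = 8.
Shadow price of ink = 1.5.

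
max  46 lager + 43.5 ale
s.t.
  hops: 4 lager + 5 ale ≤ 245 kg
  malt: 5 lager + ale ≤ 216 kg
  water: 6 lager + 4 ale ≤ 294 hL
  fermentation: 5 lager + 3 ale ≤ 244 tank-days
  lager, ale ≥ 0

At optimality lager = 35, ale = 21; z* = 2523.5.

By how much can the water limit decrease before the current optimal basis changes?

Binding constraints: hops, water. The basis is B = [[4,5],[6,4]] with det -14.
Per unit decrease in water, x* moves by d = (-0.3571, 0.2857).
The basis stays optimal until lager reaches 0; allowable decrease = 98 hL.

98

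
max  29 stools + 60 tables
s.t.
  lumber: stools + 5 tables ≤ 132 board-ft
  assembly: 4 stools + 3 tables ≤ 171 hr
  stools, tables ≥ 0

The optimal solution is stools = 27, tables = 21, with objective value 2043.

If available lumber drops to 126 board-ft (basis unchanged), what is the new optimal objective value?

Check each constraint at x*: lumber 132/132 (tight); assembly 171/171 (tight).
The binding rows give the dual system: 1·y_lumber + 4·y_assembly = 29 and 5·y_lumber + 3·y_assembly = 60.
Solving: y_lumber = 9, y_assembly = 5.
Δz = y_lumber·Δb = 9 × (-6) = -54, so new z* = 2043 − 54 = 1989.

1989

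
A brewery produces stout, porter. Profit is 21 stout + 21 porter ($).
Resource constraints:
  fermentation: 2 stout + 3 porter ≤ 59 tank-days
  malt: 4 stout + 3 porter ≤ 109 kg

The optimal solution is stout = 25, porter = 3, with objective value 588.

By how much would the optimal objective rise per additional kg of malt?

At the optimum: fermentation uses 59 of 59 (binding); malt uses 109 of 109 (binding).
Dual feasibility on the basic columns requires 2·y_fermentation + 4·y_malt = 21, 3·y_fermentation + 3·y_malt = 21.
This yields shadow prices y_fermentation = 3.5, y_malt = 3.5.
Shadow price of malt = 3.5.

3.5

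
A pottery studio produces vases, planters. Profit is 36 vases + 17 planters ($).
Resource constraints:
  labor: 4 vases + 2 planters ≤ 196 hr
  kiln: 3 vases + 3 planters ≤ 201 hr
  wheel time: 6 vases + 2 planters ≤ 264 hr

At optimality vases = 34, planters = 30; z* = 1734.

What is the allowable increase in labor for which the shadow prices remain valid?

3

Binding constraints: labor, wheel time. The basis is B = [[4,2],[6,2]] with det -4.
Per unit increase in labor, x* moves by d = (-0.5, 1.5).
The basis stays optimal until kiln becomes binding; allowable increase = 3 hr.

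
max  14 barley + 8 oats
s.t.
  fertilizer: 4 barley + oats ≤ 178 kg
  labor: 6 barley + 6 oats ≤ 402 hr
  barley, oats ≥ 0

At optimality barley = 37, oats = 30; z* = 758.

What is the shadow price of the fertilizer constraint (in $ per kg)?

Both fertilizer and labor are binding at x*.
The binding rows give the dual system: 4·y_fertilizer + 6·y_labor = 14 and 1·y_fertilizer + 6·y_labor = 8.
This yields shadow prices y_fertilizer = 2, y_labor = 1.
Shadow price of fertilizer = 2.

2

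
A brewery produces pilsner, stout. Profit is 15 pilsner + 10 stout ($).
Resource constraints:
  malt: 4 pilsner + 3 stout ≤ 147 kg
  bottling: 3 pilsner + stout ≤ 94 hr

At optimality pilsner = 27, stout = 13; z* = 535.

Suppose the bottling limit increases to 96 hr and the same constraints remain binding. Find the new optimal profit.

537

Both malt and bottling are binding at x*.
Dual feasibility on the basic columns requires 4·y_malt + 3·y_bottling = 15, 3·y_malt + 1·y_bottling = 10.
Solving: y_malt = 3, y_bottling = 1.
Δz = y_bottling·Δb = 1 × (2) = 2, so new z* = 535 + 2 = 537.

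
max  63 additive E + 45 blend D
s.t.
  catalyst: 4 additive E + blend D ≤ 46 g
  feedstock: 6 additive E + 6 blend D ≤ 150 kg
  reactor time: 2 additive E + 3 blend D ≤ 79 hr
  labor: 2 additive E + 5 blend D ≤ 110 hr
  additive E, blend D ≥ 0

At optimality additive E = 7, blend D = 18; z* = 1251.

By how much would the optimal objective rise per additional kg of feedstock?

Binding: catalyst and feedstock. Non-binding: reactor time (11 unused), labor (6 unused).
Slack constraints have shadow price 0 (complementary slackness).
From A_Bᵀ y = c: 4·y_catalyst + 6·y_feedstock = 63; 1·y_catalyst + 6·y_feedstock = 45.
→ y_catalyst = 6 and y_feedstock = 6.5.
Shadow price of feedstock = 6.5.

6.5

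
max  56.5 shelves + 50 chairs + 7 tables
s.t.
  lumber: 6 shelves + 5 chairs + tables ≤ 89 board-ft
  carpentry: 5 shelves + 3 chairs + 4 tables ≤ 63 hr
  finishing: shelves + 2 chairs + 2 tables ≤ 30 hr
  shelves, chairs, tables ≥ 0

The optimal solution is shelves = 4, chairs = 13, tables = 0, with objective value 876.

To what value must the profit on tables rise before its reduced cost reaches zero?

Binding: lumber and finishing. Non-binding: carpentry (4 unused).
By complementary slackness, y = 0 for the non-binding constraint.
The binding rows give the dual system: 6·y_lumber + 1·y_finishing = 56.5 and 5·y_lumber + 2·y_finishing = 50.
This yields shadow prices y_lumber = 9, y_finishing = 2.5.
tables enters the basis when its profit ≥ yᵀa₃ = 9·1 + 2.5·2 = 14.

14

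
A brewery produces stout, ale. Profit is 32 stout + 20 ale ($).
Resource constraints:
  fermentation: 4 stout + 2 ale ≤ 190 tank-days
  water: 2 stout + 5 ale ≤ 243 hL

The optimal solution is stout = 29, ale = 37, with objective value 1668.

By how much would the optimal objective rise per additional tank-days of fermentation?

7.5

At the optimum: fermentation uses 190 of 190 (binding); water uses 243 of 243 (binding).
From A_Bᵀ y = c: 4·y_fermentation + 2·y_water = 32; 2·y_fermentation + 5·y_water = 20.
→ y_fermentation = 7.5 and y_water = 1.
Shadow price of fermentation = 7.5.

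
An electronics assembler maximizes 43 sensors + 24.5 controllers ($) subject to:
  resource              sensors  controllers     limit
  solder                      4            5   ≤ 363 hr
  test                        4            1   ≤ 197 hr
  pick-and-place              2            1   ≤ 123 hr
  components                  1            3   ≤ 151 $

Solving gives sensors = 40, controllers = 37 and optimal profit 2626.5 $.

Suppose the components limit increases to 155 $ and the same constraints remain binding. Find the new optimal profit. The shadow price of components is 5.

Δb = 4, so new z* = 2626.5 + (5)·(4) = 2626.5 + 20 = 2646.5.

2646.5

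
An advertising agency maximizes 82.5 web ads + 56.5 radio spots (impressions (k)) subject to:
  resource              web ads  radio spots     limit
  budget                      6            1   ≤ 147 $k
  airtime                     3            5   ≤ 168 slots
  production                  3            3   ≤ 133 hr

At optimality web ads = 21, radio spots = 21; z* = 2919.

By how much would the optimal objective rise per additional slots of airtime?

Check each constraint at x*: budget 147/147 (tight); airtime 168/168 (tight); production 126/133 (slack 7).
By complementary slackness, y = 0 for the non-binding constraint.
The binding rows give the dual system: 6·y_budget + 3·y_airtime = 82.5 and 1·y_budget + 5·y_airtime = 56.5.
Solving: y_budget = 9, y_airtime = 9.5.
Shadow price of airtime = 9.5.

9.5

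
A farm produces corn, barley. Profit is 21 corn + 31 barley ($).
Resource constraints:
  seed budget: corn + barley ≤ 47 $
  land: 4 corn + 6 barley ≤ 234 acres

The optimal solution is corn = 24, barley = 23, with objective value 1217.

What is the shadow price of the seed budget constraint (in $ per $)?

At the optimum: seed budget uses 47 of 47 (binding); land uses 234 of 234 (binding).
From A_Bᵀ y = c: 1·y_seed budget + 4·y_land = 21; 1·y_seed budget + 6·y_land = 31.
This yields shadow prices y_seed budget = 1, y_land = 5.
Shadow price of seed budget = 1.

1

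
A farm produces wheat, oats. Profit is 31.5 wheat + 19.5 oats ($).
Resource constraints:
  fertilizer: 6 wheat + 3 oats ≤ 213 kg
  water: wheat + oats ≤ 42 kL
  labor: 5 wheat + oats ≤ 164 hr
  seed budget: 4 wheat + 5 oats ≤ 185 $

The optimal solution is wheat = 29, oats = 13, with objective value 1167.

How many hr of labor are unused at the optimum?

6

labor used = 5·29 + 1·13 = 158; slack = 164 − 158 = 6.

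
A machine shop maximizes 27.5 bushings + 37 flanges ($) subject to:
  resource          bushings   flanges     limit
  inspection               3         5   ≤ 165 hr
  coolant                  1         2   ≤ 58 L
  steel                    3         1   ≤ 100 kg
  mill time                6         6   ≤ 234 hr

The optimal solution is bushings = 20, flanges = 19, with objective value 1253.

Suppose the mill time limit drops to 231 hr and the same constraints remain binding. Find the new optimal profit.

Binding: coolant and mill time. Non-binding: inspection (10 unused), steel (21 unused).
Since inspection, steel are not tight, their duals are 0.
From A_Bᵀ y = c: 1·y_coolant + 6·y_mill time = 27.5; 2·y_coolant + 6·y_mill time = 37.
→ y_coolant = 9.5 and y_mill time = 3.
Δz = y_mill time·Δb = 3 × (-3) = -9, so new z* = 1253 − 9 = 1244.

1244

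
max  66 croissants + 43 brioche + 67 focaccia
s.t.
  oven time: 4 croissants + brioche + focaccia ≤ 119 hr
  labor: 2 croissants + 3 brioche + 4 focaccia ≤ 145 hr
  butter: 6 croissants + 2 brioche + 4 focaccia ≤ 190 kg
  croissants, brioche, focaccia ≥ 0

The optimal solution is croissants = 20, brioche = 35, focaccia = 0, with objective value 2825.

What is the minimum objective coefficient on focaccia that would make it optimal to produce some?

68

At the optimum: oven time uses 115 of 119 (slack = 4); labor uses 145 of 145 (binding); butter uses 190 of 190 (binding).
By complementary slackness, y = 0 for the non-binding constraint.
From A_Bᵀ y = c: 2·y_labor + 6·y_butter = 66; 3·y_labor + 2·y_butter = 43.
Solving: y_labor = 9, y_butter = 8.
focaccia enters the basis when its profit ≥ yᵀa₃ = 9·4 + 8·4 = 68.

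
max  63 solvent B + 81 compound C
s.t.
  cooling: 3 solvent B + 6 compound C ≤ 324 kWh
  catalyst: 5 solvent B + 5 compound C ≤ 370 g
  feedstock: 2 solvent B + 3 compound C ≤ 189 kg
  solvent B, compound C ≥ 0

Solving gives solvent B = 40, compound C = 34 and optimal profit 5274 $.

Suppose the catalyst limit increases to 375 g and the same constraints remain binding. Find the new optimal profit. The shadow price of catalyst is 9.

Δb = 5, so new z* = 5274 + (9)·(5) = 5274 + 45 = 5319.

5319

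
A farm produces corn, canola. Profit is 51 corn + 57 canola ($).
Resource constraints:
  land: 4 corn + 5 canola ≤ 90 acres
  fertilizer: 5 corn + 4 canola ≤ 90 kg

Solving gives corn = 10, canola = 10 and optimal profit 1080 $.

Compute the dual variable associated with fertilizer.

At the optimum: land uses 90 of 90 (binding); fertilizer uses 90 of 90 (binding).
The binding rows give the dual system: 4·y_land + 5·y_fertilizer = 51 and 5·y_land + 4·y_fertilizer = 57.
→ y_land = 9 and y_fertilizer = 3.
Shadow price of fertilizer = 3.

3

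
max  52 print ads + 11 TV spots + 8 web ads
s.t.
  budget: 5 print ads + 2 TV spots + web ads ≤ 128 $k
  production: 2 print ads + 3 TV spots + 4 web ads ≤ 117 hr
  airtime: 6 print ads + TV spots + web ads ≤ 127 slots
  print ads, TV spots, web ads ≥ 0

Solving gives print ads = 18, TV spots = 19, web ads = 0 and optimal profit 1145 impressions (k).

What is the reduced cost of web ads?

-1

Binding: budget and airtime. Non-binding: production (24 unused).
Slack constraints have shadow price 0 (complementary slackness).
From A_Bᵀ y = c: 5·y_budget + 6·y_airtime = 52; 2·y_budget + 1·y_airtime = 11.
→ y_budget = 2 and y_airtime = 7.
Reduced cost of web ads: c₃ − yᵀa₃ = 8 − (2·1 + 7·1) = 8 − 9 = -1.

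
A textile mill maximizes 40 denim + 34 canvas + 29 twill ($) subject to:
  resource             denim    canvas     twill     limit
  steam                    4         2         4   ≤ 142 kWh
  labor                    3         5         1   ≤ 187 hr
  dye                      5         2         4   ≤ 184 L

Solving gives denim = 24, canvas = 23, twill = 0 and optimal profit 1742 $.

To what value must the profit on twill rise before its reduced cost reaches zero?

At the optimum: steam uses 142 of 142 (binding); labor uses 187 of 187 (binding); dye uses 166 of 184 (slack = 18).
Since dye is not tight, its dual is 0.
From A_Bᵀ y = c: 4·y_steam + 3·y_labor = 40; 2·y_steam + 5·y_labor = 34.
Solving: y_steam = 7, y_labor = 4.
twill enters the basis when its profit ≥ yᵀa₃ = 7·4 + 4·1 = 32.

32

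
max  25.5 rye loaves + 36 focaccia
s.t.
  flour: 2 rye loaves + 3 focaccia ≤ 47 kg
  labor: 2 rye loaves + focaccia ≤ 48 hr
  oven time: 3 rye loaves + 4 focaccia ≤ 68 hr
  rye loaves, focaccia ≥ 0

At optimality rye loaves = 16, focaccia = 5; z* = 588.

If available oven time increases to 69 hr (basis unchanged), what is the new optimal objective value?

592.5

Check each constraint at x*: flour 47/47 (tight); labor 37/48 (slack 11); oven time 68/68 (tight).
By complementary slackness, y = 0 for the non-binding constraint.
From A_Bᵀ y = c: 2·y_flour + 3·y_oven time = 25.5; 3·y_flour + 4·y_oven time = 36.
→ y_flour = 6 and y_oven time = 4.5.
Δz = y_oven time·Δb = 4.5 × (1) = 4.5, so new z* = 588 + 4.5 = 592.5.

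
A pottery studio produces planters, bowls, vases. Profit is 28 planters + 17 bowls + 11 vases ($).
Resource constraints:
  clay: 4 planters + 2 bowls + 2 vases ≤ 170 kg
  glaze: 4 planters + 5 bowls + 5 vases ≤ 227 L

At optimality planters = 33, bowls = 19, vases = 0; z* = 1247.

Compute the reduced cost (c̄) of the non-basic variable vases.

Check each constraint at x*: clay 170/170 (tight); glaze 227/227 (tight).
The binding rows give the dual system: 4·y_clay + 4·y_glaze = 28 and 2·y_clay + 5·y_glaze = 17.
→ y_clay = 6 and y_glaze = 1.
Reduced cost of vases: c₃ − yᵀa₃ = 11 − (6·2 + 1·5) = 11 − 17 = -6.

-6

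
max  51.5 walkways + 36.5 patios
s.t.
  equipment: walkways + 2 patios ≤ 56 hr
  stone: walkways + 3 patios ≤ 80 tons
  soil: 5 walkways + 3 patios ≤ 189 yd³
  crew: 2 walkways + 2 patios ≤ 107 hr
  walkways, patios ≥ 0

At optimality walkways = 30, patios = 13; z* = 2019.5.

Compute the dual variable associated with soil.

At the optimum: equipment uses 56 of 56 (binding); stone uses 69 of 80 (slack = 11); soil uses 189 of 189 (binding); crew uses 86 of 107 (slack = 21).
By complementary slackness, y = 0 for the non-binding constraints.
Dual feasibility on the basic columns requires 1·y_equipment + 5·y_soil = 51.5, 2·y_equipment + 3·y_soil = 36.5.
Solving: y_equipment = 4, y_soil = 9.5.
Shadow price of soil = 9.5.

9.5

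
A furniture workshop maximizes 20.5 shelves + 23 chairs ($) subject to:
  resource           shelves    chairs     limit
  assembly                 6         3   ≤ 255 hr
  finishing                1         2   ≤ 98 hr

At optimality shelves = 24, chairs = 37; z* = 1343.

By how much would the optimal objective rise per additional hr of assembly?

Check each constraint at x*: assembly 255/255 (tight); finishing 98/98 (tight).
From A_Bᵀ y = c: 6·y_assembly + 1·y_finishing = 20.5; 3·y_assembly + 2·y_finishing = 23.
Solving: y_assembly = 2, y_finishing = 8.5.
Shadow price of assembly = 2.

2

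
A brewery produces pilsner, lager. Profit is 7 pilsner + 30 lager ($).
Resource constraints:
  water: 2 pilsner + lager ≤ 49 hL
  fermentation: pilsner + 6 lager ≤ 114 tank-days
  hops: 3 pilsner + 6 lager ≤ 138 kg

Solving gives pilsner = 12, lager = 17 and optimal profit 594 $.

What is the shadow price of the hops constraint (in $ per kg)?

1

Check each constraint at x*: water 41/49 (slack 8); fermentation 114/114 (tight); hops 138/138 (tight).
Since water is not tight, its dual is 0.
From A_Bᵀ y = c: 1·y_fermentation + 3·y_hops = 7; 6·y_fermentation + 6·y_hops = 30.
This yields shadow prices y_fermentation = 4, y_hops = 1.
Shadow price of hops = 1.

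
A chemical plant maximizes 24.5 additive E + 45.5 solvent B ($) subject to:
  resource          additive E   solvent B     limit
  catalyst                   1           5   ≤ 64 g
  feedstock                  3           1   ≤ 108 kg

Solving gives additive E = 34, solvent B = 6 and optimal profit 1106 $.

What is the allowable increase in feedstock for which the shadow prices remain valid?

Binding constraints: catalyst, feedstock. The basis is B = [[1,5],[3,1]] with det -14.
Per unit increase in feedstock, x* moves by d = (0.3571, -0.0714).
The basis stays optimal until solvent B reaches 0; allowable increase = 84 kg.

84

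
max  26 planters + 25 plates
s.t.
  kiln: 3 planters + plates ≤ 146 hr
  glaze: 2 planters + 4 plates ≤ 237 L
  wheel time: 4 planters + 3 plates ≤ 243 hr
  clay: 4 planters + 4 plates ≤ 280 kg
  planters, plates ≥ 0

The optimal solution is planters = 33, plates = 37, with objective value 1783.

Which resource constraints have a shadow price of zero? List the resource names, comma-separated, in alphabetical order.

kiln: 136/146 (slack 10)
glaze: 214/237 (slack 23)
wheel time: 243/243 (binding)
clay: 280/280 (binding)
By complementary slackness, a constraint with positive slack has shadow price 0 → glaze, kiln.

glaze, kiln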